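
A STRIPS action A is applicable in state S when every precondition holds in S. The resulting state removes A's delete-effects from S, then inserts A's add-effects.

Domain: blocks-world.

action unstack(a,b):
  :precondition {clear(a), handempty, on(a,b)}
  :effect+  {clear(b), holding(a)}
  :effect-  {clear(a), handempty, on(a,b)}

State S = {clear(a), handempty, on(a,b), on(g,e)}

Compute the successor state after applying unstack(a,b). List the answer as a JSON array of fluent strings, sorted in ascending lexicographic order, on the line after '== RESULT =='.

Compute (S \ del) ∪ add:
  pre ⊆ S: {clear(a), handempty, on(a,b)} ⊆ S  — applicable
  S \ del = {on(g,e)}
  ∪ add   = {clear(b), holding(a), on(g,e)}

== RESULT ==
["clear(b)", "holding(a)", "on(g,e)"]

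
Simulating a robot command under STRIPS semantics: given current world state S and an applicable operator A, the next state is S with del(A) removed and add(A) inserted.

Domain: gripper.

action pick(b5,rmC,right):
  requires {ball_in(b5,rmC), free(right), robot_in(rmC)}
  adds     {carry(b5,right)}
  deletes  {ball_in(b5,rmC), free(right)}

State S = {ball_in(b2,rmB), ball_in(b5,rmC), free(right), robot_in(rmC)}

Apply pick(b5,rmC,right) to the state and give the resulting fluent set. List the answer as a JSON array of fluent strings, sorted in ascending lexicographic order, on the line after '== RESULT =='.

Progress:
  pre ⊆ S: {ball_in(b5,rmC), free(right), robot_in(rmC)} ⊆ S  — applicable
  S \ del = {ball_in(b2,rmB), robot_in(rmC)}
  ∪ add   = {ball_in(b2,rmB), carry(b5,right), robot_in(rmC)}

== RESULT ==
["ball_in(b2,rmB)", "carry(b5,right)", "robot_in(rmC)"]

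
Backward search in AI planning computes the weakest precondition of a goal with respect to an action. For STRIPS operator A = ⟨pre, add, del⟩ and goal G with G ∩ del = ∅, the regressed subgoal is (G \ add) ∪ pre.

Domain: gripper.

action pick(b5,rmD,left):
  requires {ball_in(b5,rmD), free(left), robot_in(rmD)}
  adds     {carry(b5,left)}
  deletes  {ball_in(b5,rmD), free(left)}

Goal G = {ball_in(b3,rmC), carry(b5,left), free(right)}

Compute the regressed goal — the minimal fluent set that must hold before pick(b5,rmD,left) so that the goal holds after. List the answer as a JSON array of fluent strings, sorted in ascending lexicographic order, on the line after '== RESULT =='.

Compute (G \ add) ∪ pre:
  G ∩ del = {}  (empty — regression defined)
  G \ add = {ball_in(b3,rmC), carry(b5,left), free(right)} \ {carry(b5,left)} = {ball_in(b3,rmC), free(right)}
  ∪ pre   = {ball_in(b3,rmC), free(right)} ∪ {ball_in(b5,rmD), free(left), robot_in(rmD)}
          = {ball_in(b3,rmC), ball_in(b5,rmD), free(left), free(right), robot_in(rmD)}

== RESULT ==
["ball_in(b3,rmC)", "ball_in(b5,rmD)", "free(left)", "free(right)", "robot_in(rmD)"]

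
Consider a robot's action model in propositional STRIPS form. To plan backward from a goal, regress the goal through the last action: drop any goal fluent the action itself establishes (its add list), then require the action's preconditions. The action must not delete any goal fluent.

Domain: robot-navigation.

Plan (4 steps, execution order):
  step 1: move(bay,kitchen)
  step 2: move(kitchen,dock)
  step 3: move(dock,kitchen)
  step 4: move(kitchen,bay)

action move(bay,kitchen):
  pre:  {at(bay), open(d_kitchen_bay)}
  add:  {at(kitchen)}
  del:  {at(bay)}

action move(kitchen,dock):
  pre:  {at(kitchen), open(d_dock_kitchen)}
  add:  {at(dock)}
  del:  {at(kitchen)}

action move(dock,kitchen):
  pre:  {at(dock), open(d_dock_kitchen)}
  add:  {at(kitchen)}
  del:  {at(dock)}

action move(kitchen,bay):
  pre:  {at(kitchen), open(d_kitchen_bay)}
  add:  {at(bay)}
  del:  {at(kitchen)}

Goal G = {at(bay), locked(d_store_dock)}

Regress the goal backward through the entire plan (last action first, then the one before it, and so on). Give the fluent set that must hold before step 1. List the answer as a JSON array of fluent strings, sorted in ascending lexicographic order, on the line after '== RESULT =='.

Regress step by step:
  through step 4 (move(kitchen,bay)): drop {at(bay)}, keep {locked(d_store_dock)}, require {at(kitchen), open(d_kitchen_bay)}
    → {at(kitchen), locked(d_store_dock), open(d_kitchen_bay)}
  through step 3 (move(dock,kitchen)): drop {at(kitchen)}, keep {locked(d_store_dock), open(d_kitchen_bay)}, require {at(dock), open(d_dock_kitchen)}
    → {at(dock), locked(d_store_dock), open(d_dock_kitchen), open(d_kitchen_bay)}
  through step 2 (move(kitchen,dock)): drop {at(dock)}, keep {locked(d_store_dock), open(d_dock_kitchen), open(d_kitchen_bay)}, require {at(kitchen), open(d_dock_kitchen)}
    → {at(kitchen), locked(d_store_dock), open(d_dock_kitchen), open(d_kitchen_bay)}
  through step 1 (move(bay,kitchen)): drop {at(kitchen)}, keep {locked(d_store_dock), open(d_dock_kitchen), open(d_kitchen_bay)}, require {at(bay), open(d_kitchen_bay)}
    → {at(bay), locked(d_store_dock), open(d_dock_kitchen), open(d_kitchen_bay)}

== RESULT ==
["at(bay)", "locked(d_store_dock)", "open(d_dock_kitchen)", "open(d_kitchen_bay)"]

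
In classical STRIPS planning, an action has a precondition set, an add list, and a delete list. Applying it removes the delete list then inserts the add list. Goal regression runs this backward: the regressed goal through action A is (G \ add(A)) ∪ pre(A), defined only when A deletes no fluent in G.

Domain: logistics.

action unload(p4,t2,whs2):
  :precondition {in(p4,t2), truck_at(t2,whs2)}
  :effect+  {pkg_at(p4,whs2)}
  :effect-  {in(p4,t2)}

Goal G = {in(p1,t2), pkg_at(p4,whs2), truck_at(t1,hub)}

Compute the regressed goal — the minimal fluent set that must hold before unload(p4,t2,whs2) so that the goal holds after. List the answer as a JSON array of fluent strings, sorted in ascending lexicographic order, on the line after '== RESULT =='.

Compute (G \ add) ∪ pre:
  G ∩ del = {}  (empty — regression defined)
  G \ add = {in(p1,t2), pkg_at(p4,whs2), truck_at(t1,hub)} \ {pkg_at(p4,whs2)} = {in(p1,t2), truck_at(t1,hub)}
  ∪ pre   = {in(p1,t2), truck_at(t1,hub)} ∪ {in(p4,t2), truck_at(t2,whs2)}
          = {in(p1,t2), in(p4,t2), truck_at(t1,hub), truck_at(t2,whs2)}

== RESULT ==
["in(p1,t2)", "in(p4,t2)", "truck_at(t1,hub)", "truck_at(t2,whs2)"]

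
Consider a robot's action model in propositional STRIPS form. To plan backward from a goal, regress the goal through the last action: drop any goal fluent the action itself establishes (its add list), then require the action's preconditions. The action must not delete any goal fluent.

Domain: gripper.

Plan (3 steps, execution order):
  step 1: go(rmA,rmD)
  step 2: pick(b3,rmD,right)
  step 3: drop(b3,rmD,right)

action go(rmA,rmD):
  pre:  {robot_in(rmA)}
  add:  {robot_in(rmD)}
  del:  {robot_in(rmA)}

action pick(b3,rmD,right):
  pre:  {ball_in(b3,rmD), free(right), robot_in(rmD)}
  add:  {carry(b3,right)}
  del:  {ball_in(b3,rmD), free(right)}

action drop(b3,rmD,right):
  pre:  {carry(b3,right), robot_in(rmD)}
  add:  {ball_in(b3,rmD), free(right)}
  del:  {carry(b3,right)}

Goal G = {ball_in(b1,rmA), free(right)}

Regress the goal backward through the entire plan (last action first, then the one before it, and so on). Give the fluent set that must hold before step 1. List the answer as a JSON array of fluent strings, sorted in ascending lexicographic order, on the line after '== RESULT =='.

Work backward from the goal:
  through step 3 (drop(b3,rmD,right)): drop {free(right)}, keep {ball_in(b1,rmA)}, require {carry(b3,right), robot_in(rmD)}
    → {ball_in(b1,rmA), carry(b3,right), robot_in(rmD)}
  through step 2 (pick(b3,rmD,right)): drop {carry(b3,right)}, keep {ball_in(b1,rmA), robot_in(rmD)}, require {ball_in(b3,rmD), free(right), robot_in(rmD)}
    → {ball_in(b1,rmA), ball_in(b3,rmD), free(right), robot_in(rmD)}
  through step 1 (go(rmA,rmD)): drop {robot_in(rmD)}, keep {ball_in(b1,rmA), ball_in(b3,rmD), free(right)}, require {robot_in(rmA)}
    → {ball_in(b1,rmA), ball_in(b3,rmD), free(right), robot_in(rmA)}

== RESULT ==
["ball_in(b1,rmA)", "ball_in(b3,rmD)", "free(right)", "robot_in(rmA)"]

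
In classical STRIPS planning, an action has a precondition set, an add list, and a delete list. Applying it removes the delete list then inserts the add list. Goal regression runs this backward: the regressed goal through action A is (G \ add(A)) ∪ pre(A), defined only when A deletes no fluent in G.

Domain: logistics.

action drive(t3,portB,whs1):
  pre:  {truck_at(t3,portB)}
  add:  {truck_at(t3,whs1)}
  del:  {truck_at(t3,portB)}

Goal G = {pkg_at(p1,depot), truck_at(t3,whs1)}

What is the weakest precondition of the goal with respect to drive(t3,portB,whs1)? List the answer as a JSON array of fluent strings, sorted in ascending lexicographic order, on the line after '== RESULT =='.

Compute (G \ add) ∪ pre:
  G ∩ del = {}  (empty — regression defined)
  G \ add = {pkg_at(p1,depot), truck_at(t3,whs1)} \ {truck_at(t3,whs1)} = {pkg_at(p1,depot)}
  ∪ pre   = {pkg_at(p1,depot)} ∪ {truck_at(t3,portB)}
          = {pkg_at(p1,depot), truck_at(t3,portB)}

== RESULT ==
["pkg_at(p1,depot)", "truck_at(t3,portB)"]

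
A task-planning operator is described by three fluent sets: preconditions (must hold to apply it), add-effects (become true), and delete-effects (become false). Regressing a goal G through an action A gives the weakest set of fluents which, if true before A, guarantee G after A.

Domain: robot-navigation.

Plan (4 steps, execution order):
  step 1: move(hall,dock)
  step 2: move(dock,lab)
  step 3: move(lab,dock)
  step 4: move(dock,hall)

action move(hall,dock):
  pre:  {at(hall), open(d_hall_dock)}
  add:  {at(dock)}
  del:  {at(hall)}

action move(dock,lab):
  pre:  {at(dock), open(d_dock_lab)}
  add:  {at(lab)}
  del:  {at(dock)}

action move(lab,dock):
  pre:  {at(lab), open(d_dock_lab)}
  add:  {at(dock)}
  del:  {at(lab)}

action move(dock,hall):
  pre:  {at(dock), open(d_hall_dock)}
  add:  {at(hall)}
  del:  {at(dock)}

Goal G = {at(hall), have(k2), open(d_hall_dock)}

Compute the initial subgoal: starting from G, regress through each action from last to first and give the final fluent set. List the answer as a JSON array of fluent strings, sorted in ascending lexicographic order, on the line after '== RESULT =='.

Regress step by step:
  through step 4 (move(dock,hall)): drop {at(hall)}, keep {have(k2), open(d_hall_dock)}, require {at(dock), open(d_hall_dock)}
    → {at(dock), have(k2), open(d_hall_dock)}
  through step 3 (move(lab,dock)): drop {at(dock)}, keep {have(k2), open(d_hall_dock)}, require {at(lab), open(d_dock_lab)}
    → {at(lab), have(k2), open(d_dock_lab), open(d_hall_dock)}
  through step 2 (move(dock,lab)): drop {at(lab)}, keep {have(k2), open(d_dock_lab), open(d_hall_dock)}, require {at(dock), open(d_dock_lab)}
    → {at(dock), have(k2), open(d_dock_lab), open(d_hall_dock)}
  through step 1 (move(hall,dock)): drop {at(dock)}, keep {have(k2), open(d_dock_lab), open(d_hall_dock)}, require {at(hall), open(d_hall_dock)}
    → {at(hall), have(k2), open(d_dock_lab), open(d_hall_dock)}

== RESULT ==
["at(hall)", "have(k2)", "open(d_dock_lab)", "open(d_hall_dock)"]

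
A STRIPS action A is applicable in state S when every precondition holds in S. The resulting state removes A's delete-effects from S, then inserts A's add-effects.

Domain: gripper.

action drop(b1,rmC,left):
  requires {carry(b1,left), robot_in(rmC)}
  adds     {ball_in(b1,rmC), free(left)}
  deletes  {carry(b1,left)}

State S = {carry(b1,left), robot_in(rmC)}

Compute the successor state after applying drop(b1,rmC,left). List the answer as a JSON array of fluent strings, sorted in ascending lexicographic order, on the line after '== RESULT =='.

Progress:
  pre ⊆ S: {carry(b1,left), robot_in(rmC)} ⊆ S  — applicable
  S \ del = {robot_in(rmC)}
  ∪ add   = {ball_in(b1,rmC), free(left), robot_in(rmC)}

== RESULT ==
["ball_in(b1,rmC)", "free(left)", "robot_in(rmC)"]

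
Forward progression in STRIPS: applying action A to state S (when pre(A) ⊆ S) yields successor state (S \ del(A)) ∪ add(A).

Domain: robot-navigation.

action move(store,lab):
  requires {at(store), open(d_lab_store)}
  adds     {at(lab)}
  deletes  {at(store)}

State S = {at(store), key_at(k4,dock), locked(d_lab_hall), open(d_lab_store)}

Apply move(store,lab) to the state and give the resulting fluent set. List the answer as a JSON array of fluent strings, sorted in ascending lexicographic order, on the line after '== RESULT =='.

Compute (S \ del) ∪ add:
  pre ⊆ S: {at(store), open(d_lab_store)} ⊆ S  — applicable
  S \ del = {key_at(k4,dock), locked(d_lab_hall), open(d_lab_store)}
  ∪ add   = {at(lab), key_at(k4,dock), locked(d_lab_hall), open(d_lab_store)}

== RESULT ==
["at(lab)", "key_at(k4,dock)", "locked(d_lab_hall)", "open(d_lab_store)"]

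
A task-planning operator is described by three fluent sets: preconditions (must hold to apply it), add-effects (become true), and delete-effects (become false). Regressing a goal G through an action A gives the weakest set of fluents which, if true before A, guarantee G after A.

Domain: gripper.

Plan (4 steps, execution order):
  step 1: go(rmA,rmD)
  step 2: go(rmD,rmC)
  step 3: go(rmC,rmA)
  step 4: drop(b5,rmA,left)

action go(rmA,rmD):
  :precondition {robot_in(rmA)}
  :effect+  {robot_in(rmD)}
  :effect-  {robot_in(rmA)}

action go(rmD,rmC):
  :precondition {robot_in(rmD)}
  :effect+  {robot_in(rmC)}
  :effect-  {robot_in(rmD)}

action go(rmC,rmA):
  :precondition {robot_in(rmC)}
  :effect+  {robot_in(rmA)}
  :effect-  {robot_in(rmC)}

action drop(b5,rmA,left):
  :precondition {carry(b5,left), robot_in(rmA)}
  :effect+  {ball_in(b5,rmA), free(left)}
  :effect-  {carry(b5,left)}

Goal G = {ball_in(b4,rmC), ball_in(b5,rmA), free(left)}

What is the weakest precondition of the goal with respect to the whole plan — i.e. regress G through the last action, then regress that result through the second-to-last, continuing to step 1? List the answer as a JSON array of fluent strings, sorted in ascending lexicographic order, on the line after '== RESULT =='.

Regress step by step:
  through step 4 (drop(b5,rmA,left)): drop {ball_in(b5,rmA), free(left)}, keep {ball_in(b4,rmC)}, require {carry(b5,left), robot_in(rmA)}
    → {ball_in(b4,rmC), carry(b5,left), robot_in(rmA)}
  through step 3 (go(rmC,rmA)): drop {robot_in(rmA)}, keep {ball_in(b4,rmC), carry(b5,left)}, require {robot_in(rmC)}
    → {ball_in(b4,rmC), carry(b5,left), robot_in(rmC)}
  through step 2 (go(rmD,rmC)): drop {robot_in(rmC)}, keep {ball_in(b4,rmC), carry(b5,left)}, require {robot_in(rmD)}
    → {ball_in(b4,rmC), carry(b5,left), robot_in(rmD)}
  through step 1 (go(rmA,rmD)): drop {robot_in(rmD)}, keep {ball_in(b4,rmC), carry(b5,left)}, require {robot_in(rmA)}
    → {ball_in(b4,rmC), carry(b5,left), robot_in(rmA)}

== RESULT ==
["ball_in(b4,rmC)", "carry(b5,left)", "robot_in(rmA)"]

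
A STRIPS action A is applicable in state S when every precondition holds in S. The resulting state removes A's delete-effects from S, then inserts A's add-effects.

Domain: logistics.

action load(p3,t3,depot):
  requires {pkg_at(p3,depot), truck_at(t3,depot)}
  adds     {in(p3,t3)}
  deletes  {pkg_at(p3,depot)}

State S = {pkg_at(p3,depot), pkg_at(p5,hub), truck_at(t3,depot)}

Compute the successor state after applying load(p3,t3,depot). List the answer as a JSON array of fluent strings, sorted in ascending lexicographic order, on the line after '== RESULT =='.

Progress:
  pre ⊆ S: {pkg_at(p3,depot), truck_at(t3,depot)} ⊆ S  — applicable
  S \ del = {pkg_at(p5,hub), truck_at(t3,depot)}
  ∪ add   = {in(p3,t3), pkg_at(p5,hub), truck_at(t3,depot)}

== RESULT ==
["in(p3,t3)", "pkg_at(p5,hub)", "truck_at(t3,depot)"]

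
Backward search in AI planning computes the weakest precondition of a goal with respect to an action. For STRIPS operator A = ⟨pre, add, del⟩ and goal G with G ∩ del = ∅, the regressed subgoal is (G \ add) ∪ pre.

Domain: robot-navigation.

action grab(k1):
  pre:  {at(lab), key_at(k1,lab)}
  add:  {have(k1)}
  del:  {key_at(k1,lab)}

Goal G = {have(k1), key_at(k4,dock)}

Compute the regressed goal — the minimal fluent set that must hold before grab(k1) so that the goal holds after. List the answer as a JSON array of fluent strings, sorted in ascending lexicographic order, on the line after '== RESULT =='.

Regress:
  G ∩ del = {}  (empty — regression defined)
  G \ add = {have(k1), key_at(k4,dock)} \ {have(k1)} = {key_at(k4,dock)}
  ∪ pre   = {key_at(k4,dock)} ∪ {at(lab), key_at(k1,lab)}
          = {at(lab), key_at(k1,lab), key_at(k4,dock)}

== RESULT ==
["at(lab)", "key_at(k1,lab)", "key_at(k4,dock)"]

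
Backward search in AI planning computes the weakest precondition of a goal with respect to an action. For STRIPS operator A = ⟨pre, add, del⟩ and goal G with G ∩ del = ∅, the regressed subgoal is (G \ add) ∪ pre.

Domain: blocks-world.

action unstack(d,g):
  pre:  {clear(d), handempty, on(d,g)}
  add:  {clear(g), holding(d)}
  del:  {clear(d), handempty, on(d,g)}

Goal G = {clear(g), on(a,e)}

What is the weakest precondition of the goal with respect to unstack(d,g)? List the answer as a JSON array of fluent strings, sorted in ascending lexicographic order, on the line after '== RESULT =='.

Regress:
  G ∩ del = {}  (empty — regression defined)
  G \ add = {clear(g), on(a,e)} \ {clear(g), holding(d)} = {on(a,e)}
  ∪ pre   = {on(a,e)} ∪ {clear(d), handempty, on(d,g)}
          = {clear(d), handempty, on(a,e), on(d,g)}

== RESULT ==
["clear(d)", "handempty", "on(a,e)", "on(d,g)"]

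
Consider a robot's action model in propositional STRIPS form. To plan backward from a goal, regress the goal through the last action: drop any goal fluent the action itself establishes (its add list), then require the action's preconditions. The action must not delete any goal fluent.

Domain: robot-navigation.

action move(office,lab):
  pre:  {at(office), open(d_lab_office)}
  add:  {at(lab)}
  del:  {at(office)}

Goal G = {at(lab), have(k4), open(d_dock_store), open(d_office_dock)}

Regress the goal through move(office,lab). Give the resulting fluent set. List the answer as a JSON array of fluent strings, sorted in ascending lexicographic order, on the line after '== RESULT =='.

Compute (G \ add) ∪ pre:
  G ∩ del = {}  (empty — regression defined)
  G \ add = {at(lab), have(k4), open(d_dock_store), open(d_office_dock)} \ {at(lab)} = {have(k4), open(d_dock_store), open(d_office_dock)}
  ∪ pre   = {have(k4), open(d_dock_store), open(d_office_dock)} ∪ {at(office), open(d_lab_office)}
          = {at(office), have(k4), open(d_dock_store), open(d_lab_office), open(d_office_dock)}

== RESULT ==
["at(office)", "have(k4)", "open(d_dock_store)", "open(d_lab_office)", "open(d_office_dock)"]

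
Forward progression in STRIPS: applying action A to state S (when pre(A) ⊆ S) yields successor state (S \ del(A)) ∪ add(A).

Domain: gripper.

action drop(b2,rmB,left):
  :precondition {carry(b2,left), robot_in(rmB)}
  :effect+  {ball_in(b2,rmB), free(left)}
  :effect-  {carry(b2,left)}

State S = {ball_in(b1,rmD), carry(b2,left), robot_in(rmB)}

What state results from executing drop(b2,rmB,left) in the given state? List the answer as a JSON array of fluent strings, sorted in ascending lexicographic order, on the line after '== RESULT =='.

Progress:
  pre ⊆ S: {carry(b2,left), robot_in(rmB)} ⊆ S  — applicable
  S \ del = {ball_in(b1,rmD), robot_in(rmB)}
  ∪ add   = {ball_in(b1,rmD), ball_in(b2,rmB), free(left), robot_in(rmB)}

== RESULT ==
["ball_in(b1,rmD)", "ball_in(b2,rmB)", "free(left)", "robot_in(rmB)"]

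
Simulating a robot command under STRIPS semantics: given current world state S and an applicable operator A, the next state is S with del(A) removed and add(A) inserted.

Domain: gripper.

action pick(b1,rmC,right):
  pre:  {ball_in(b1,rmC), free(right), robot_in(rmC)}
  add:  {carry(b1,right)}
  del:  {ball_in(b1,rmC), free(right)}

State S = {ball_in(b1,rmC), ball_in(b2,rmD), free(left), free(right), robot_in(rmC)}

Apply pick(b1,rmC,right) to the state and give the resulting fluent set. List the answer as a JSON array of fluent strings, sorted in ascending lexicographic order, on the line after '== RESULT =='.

Compute (S \ del) ∪ add:
  pre ⊆ S: {ball_in(b1,rmC), free(right), robot_in(rmC)} ⊆ S  — applicable
  S \ del = {ball_in(b2,rmD), free(left), robot_in(rmC)}
  ∪ add   = {ball_in(b2,rmD), carry(b1,right), free(left), robot_in(rmC)}

== RESULT ==
["ball_in(b2,rmD)", "carry(b1,right)", "free(left)", "robot_in(rmC)"]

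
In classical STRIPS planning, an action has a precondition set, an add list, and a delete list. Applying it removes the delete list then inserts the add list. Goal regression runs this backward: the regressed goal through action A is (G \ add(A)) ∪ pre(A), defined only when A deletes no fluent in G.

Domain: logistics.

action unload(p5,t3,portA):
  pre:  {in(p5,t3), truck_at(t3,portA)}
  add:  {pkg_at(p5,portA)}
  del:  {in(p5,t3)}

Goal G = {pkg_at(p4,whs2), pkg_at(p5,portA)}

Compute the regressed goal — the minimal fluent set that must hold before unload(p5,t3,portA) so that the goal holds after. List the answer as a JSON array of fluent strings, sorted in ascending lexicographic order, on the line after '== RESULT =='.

Regress:
  G ∩ del = {}  (empty — regression defined)
  G \ add = {pkg_at(p4,whs2), pkg_at(p5,portA)} \ {pkg_at(p5,portA)} = {pkg_at(p4,whs2)}
  ∪ pre   = {pkg_at(p4,whs2)} ∪ {in(p5,t3), truck_at(t3,portA)}
          = {in(p5,t3), pkg_at(p4,whs2), truck_at(t3,portA)}

== RESULT ==
["in(p5,t3)", "pkg_at(p4,whs2)", "truck_at(t3,portA)"]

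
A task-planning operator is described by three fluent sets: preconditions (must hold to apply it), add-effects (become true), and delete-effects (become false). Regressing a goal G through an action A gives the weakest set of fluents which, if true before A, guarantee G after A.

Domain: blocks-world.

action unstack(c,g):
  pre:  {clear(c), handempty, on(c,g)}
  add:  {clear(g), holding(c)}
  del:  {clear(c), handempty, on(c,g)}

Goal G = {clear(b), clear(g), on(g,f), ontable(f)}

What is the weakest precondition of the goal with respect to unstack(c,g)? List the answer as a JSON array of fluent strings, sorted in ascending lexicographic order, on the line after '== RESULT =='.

Compute (G \ add) ∪ pre:
  G ∩ del = {}  (empty — regression defined)
  G \ add = {clear(b), clear(g), on(g,f), ontable(f)} \ {clear(g), holding(c)} = {clear(b), on(g,f), ontable(f)}
  ∪ pre   = {clear(b), on(g,f), ontable(f)} ∪ {clear(c), handempty, on(c,g)}
          = {clear(b), clear(c), handempty, on(c,g), on(g,f), ontable(f)}

== RESULT ==
["clear(b)", "clear(c)", "handempty", "on(c,g)", "on(g,f)", "ontable(f)"]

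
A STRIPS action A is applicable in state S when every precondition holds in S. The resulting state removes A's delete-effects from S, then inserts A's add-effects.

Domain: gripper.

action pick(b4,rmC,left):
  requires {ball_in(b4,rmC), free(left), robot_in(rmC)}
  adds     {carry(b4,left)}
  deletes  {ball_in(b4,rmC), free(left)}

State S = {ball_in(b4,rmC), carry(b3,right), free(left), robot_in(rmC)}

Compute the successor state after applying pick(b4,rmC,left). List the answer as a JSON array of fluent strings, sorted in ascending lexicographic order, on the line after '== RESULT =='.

Compute (S \ del) ∪ add:
  pre ⊆ S: {ball_in(b4,rmC), free(left), robot_in(rmC)} ⊆ S  — applicable
  S \ del = {carry(b3,right), robot_in(rmC)}
  ∪ add   = {carry(b3,right), carry(b4,left), robot_in(rmC)}

== RESULT ==
["carry(b3,right)", "carry(b4,left)", "robot_in(rmC)"]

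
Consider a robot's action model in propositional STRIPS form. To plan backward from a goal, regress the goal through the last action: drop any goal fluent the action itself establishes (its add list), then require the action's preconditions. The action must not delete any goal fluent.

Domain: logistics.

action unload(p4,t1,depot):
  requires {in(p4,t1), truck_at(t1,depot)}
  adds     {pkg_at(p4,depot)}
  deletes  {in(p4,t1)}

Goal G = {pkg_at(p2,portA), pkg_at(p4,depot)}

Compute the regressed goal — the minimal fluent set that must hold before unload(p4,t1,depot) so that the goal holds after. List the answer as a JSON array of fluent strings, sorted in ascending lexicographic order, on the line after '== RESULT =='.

Compute (G \ add) ∪ pre:
  G ∩ del = {}  (empty — regression defined)
  G \ add = {pkg_at(p2,portA), pkg_at(p4,depot)} \ {pkg_at(p4,depot)} = {pkg_at(p2,portA)}
  ∪ pre   = {pkg_at(p2,portA)} ∪ {in(p4,t1), truck_at(t1,depot)}
          = {in(p4,t1), pkg_at(p2,portA), truck_at(t1,depot)}

== RESULT ==
["in(p4,t1)", "pkg_at(p2,portA)", "truck_at(t1,depot)"]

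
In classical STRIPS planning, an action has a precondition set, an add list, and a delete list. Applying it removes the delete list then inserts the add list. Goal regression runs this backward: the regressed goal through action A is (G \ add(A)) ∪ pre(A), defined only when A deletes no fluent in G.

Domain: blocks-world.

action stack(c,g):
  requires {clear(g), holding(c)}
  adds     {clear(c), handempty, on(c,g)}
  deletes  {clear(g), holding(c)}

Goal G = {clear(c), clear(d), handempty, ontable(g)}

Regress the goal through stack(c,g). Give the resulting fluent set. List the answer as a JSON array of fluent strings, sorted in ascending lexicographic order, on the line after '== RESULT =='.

Compute (G \ add) ∪ pre:
  G ∩ del = {}  (empty — regression defined)
  G \ add = {clear(c), clear(d), handempty, ontable(g)} \ {clear(c), handempty, on(c,g)} = {clear(d), ontable(g)}
  ∪ pre   = {clear(d), ontable(g)} ∪ {clear(g), holding(c)}
          = {clear(d), clear(g), holding(c), ontable(g)}

== RESULT ==
["clear(d)", "clear(g)", "holding(c)", "ontable(g)"]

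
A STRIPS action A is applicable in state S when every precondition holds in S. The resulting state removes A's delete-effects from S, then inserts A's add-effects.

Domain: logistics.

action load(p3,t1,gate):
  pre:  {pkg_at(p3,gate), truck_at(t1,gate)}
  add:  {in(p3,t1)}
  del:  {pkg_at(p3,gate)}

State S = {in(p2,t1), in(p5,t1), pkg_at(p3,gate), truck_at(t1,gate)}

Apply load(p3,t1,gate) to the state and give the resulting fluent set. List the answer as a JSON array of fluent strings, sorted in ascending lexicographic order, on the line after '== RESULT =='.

Progress:
  pre ⊆ S: {pkg_at(p3,gate), truck_at(t1,gate)} ⊆ S  — applicable
  S \ del = {in(p2,t1), in(p5,t1), truck_at(t1,gate)}
  ∪ add   = {in(p2,t1), in(p3,t1), in(p5,t1), truck_at(t1,gate)}

== RESULT ==
["in(p2,t1)", "in(p3,t1)", "in(p5,t1)", "truck_at(t1,gate)"]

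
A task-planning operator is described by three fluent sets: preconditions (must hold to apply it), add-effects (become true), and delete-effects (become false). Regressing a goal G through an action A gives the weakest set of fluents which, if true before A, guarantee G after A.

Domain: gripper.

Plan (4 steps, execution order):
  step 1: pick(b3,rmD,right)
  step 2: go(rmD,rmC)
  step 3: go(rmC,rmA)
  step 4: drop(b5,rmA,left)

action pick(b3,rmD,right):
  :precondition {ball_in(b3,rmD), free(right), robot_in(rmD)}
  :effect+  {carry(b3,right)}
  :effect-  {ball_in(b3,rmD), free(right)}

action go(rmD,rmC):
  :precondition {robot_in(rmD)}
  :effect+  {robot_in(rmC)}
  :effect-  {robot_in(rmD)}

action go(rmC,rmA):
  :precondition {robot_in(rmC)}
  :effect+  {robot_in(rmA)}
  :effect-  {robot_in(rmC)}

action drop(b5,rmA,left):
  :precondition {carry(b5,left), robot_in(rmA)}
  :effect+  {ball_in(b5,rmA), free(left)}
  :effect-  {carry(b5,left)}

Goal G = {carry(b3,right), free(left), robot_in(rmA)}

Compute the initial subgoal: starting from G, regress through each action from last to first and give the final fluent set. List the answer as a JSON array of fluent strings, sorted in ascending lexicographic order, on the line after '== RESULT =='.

Regress step by step:
  through step 4 (drop(b5,rmA,left)): drop {free(left)}, keep {carry(b3,right), robot_in(rmA)}, require {carry(b5,left), robot_in(rmA)}
    → {carry(b3,right), carry(b5,left), robot_in(rmA)}
  through step 3 (go(rmC,rmA)): drop {robot_in(rmA)}, keep {carry(b3,right), carry(b5,left)}, require {robot_in(rmC)}
    → {carry(b3,right), carry(b5,left), robot_in(rmC)}
  through step 2 (go(rmD,rmC)): drop {robot_in(rmC)}, keep {carry(b3,right), carry(b5,left)}, require {robot_in(rmD)}
    → {carry(b3,right), carry(b5,left), robot_in(rmD)}
  through step 1 (pick(b3,rmD,right)): drop {carry(b3,right)}, keep {carry(b5,left), robot_in(rmD)}, require {ball_in(b3,rmD), free(right), robot_in(rmD)}
    → {ball_in(b3,rmD), carry(b5,left), free(right), robot_in(rmD)}

== RESULT ==
["ball_in(b3,rmD)", "carry(b5,left)", "free(right)", "robot_in(rmD)"]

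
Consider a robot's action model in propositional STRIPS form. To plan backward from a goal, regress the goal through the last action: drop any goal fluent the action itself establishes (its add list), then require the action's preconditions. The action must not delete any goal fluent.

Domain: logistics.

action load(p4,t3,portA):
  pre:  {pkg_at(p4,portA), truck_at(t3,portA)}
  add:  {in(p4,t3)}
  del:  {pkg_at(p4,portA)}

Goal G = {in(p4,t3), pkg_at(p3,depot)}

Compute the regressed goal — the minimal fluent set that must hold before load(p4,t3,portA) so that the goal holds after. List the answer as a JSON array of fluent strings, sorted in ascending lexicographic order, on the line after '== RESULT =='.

Regress:
  G ∩ del = {}  (empty — regression defined)
  G \ add = {in(p4,t3), pkg_at(p3,depot)} \ {in(p4,t3)} = {pkg_at(p3,depot)}
  ∪ pre   = {pkg_at(p3,depot)} ∪ {pkg_at(p4,portA), truck_at(t3,portA)}
          = {pkg_at(p3,depot), pkg_at(p4,portA), truck_at(t3,portA)}

== RESULT ==
["pkg_at(p3,depot)", "pkg_at(p4,portA)", "truck_at(t3,portA)"]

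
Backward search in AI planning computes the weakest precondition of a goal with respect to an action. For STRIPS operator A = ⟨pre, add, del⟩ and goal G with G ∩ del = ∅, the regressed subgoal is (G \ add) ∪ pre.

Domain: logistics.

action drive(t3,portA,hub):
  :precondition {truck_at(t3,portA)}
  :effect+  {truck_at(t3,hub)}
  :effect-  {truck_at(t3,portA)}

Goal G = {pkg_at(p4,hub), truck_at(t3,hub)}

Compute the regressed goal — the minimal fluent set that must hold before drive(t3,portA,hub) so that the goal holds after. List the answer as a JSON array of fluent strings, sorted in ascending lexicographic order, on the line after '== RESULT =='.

Regress:
  G ∩ del = {}  (empty — regression defined)
  G \ add = {pkg_at(p4,hub), truck_at(t3,hub)} \ {truck_at(t3,hub)} = {pkg_at(p4,hub)}
  ∪ pre   = {pkg_at(p4,hub)} ∪ {truck_at(t3,portA)}
          = {pkg_at(p4,hub), truck_at(t3,portA)}

== RESULT ==
["pkg_at(p4,hub)", "truck_at(t3,portA)"]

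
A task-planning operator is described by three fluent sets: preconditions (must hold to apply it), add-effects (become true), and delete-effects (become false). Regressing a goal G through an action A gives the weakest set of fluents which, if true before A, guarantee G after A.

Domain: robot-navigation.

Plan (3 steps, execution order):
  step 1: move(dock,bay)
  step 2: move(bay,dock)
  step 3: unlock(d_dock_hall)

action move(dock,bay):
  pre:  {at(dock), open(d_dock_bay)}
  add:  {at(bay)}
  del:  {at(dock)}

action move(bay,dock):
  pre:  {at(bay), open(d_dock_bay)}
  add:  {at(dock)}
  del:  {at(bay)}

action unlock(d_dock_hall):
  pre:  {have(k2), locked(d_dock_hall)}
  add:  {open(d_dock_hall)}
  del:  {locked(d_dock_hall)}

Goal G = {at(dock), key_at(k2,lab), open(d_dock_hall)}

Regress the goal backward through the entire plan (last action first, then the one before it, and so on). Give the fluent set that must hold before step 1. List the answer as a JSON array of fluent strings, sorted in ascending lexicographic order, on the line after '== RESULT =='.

Work backward from the goal:
  through step 3 (unlock(d_dock_hall)): drop {open(d_dock_hall)}, keep {at(dock), key_at(k2,lab)}, require {have(k2), locked(d_dock_hall)}
    → {at(dock), have(k2), key_at(k2,lab), locked(d_dock_hall)}
  through step 2 (move(bay,dock)): drop {at(dock)}, keep {have(k2), key_at(k2,lab), locked(d_dock_hall)}, require {at(bay), open(d_dock_bay)}
    → {at(bay), have(k2), key_at(k2,lab), locked(d_dock_hall), open(d_dock_bay)}
  through step 1 (move(dock,bay)): drop {at(bay)}, keep {have(k2), key_at(k2,lab), locked(d_dock_hall), open(d_dock_bay)}, require {at(dock), open(d_dock_bay)}
    → {at(dock), have(k2), key_at(k2,lab), locked(d_dock_hall), open(d_dock_bay)}

== RESULT ==
["at(dock)", "have(k2)", "key_at(k2,lab)", "locked(d_dock_hall)", "open(d_dock_bay)"]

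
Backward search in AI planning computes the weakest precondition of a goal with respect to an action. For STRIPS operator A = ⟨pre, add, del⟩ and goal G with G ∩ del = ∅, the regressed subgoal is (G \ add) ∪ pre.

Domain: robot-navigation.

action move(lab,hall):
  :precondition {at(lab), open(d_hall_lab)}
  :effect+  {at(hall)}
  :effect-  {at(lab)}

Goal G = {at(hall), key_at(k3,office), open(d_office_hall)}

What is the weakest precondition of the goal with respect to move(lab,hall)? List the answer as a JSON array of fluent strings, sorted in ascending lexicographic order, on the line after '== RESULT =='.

Regress:
  G ∩ del = {}  (empty — regression defined)
  G \ add = {at(hall), key_at(k3,office), open(d_office_hall)} \ {at(hall)} = {key_at(k3,office), open(d_office_hall)}
  ∪ pre   = {key_at(k3,office), open(d_office_hall)} ∪ {at(lab), open(d_hall_lab)}
          = {at(lab), key_at(k3,office), open(d_hall_lab), open(d_office_hall)}

== RESULT ==
["at(lab)", "key_at(k3,office)", "open(d_hall_lab)", "open(d_office_hall)"]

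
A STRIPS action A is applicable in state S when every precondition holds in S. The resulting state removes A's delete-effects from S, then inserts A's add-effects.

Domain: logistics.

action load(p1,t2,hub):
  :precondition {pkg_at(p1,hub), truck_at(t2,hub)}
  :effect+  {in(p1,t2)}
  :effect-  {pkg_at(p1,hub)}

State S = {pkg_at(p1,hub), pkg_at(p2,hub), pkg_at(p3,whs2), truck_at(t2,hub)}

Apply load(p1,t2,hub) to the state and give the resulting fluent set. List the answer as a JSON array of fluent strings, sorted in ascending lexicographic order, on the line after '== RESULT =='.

Progress:
  pre ⊆ S: {pkg_at(p1,hub), truck_at(t2,hub)} ⊆ S  — applicable
  S \ del = {pkg_at(p2,hub), pkg_at(p3,whs2), truck_at(t2,hub)}
  ∪ add   = {in(p1,t2), pkg_at(p2,hub), pkg_at(p3,whs2), truck_at(t2,hub)}

== RESULT ==
["in(p1,t2)", "pkg_at(p2,hub)", "pkg_at(p3,whs2)", "truck_at(t2,hub)"]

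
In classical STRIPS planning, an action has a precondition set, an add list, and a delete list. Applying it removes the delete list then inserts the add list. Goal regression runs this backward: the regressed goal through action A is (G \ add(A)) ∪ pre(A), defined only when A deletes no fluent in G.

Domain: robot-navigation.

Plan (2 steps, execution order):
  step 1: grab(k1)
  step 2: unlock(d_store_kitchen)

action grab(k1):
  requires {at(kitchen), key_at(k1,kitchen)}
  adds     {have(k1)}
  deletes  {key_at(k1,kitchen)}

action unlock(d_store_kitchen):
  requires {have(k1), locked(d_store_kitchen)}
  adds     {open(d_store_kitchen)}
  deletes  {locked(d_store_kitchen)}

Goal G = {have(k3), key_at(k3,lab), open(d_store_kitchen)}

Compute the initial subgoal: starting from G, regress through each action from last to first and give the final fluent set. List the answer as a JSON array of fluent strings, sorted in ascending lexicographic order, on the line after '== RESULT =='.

Work backward from the goal:
  through step 2 (unlock(d_store_kitchen)): drop {open(d_store_kitchen)}, keep {have(k3), key_at(k3,lab)}, require {have(k1), locked(d_store_kitchen)}
    → {have(k1), have(k3), key_at(k3,lab), locked(d_store_kitchen)}
  through step 1 (grab(k1)): drop {have(k1)}, keep {have(k3), key_at(k3,lab), locked(d_store_kitchen)}, require {at(kitchen), key_at(k1,kitchen)}
    → {at(kitchen), have(k3), key_at(k1,kitchen), key_at(k3,lab), locked(d_store_kitchen)}

== RESULT ==
["at(kitchen)", "have(k3)", "key_at(k1,kitchen)", "key_at(k3,lab)", "locked(d_store_kitchen)"]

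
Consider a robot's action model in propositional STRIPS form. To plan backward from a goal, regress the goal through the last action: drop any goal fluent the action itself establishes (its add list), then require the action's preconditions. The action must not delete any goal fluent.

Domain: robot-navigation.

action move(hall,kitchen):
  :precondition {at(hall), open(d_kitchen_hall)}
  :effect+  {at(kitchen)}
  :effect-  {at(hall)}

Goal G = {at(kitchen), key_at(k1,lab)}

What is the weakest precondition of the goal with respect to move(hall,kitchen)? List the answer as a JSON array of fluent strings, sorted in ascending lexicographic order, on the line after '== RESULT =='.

Compute (G \ add) ∪ pre:
  G ∩ del = {}  (empty — regression defined)
  G \ add = {at(kitchen), key_at(k1,lab)} \ {at(kitchen)} = {key_at(k1,lab)}
  ∪ pre   = {key_at(k1,lab)} ∪ {at(hall), open(d_kitchen_hall)}
          = {at(hall), key_at(k1,lab), open(d_kitchen_hall)}

== RESULT ==
["at(hall)", "key_at(k1,lab)", "open(d_kitchen_hall)"]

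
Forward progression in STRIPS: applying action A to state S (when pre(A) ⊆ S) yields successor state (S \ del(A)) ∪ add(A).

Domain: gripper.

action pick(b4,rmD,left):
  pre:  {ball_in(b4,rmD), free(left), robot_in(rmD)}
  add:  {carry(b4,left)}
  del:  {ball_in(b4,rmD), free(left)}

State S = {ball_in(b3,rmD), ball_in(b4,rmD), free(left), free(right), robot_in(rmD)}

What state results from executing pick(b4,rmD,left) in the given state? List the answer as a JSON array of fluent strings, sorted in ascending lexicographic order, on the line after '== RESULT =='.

Compute (S \ del) ∪ add:
  pre ⊆ S: {ball_in(b4,rmD), free(left), robot_in(rmD)} ⊆ S  — applicable
  S \ del = {ball_in(b3,rmD), free(right), robot_in(rmD)}
  ∪ add   = {ball_in(b3,rmD), carry(b4,left), free(right), robot_in(rmD)}

== RESULT ==
["ball_in(b3,rmD)", "carry(b4,left)", "free(right)", "robot_in(rmD)"]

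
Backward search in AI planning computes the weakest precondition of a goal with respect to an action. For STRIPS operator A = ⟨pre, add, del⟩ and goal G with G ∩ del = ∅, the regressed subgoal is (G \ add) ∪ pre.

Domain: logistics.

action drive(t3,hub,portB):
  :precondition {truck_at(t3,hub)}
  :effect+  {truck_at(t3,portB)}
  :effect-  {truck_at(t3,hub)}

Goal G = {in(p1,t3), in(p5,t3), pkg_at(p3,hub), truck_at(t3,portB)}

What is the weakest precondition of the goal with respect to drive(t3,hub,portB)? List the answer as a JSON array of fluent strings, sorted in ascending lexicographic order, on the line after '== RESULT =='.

Compute (G \ add) ∪ pre:
  G ∩ del = {}  (empty — regression defined)
  G \ add = {in(p1,t3), in(p5,t3), pkg_at(p3,hub), truck_at(t3,portB)} \ {truck_at(t3,portB)} = {in(p1,t3), in(p5,t3), pkg_at(p3,hub)}
  ∪ pre   = {in(p1,t3), in(p5,t3), pkg_at(p3,hub)} ∪ {truck_at(t3,hub)}
          = {in(p1,t3), in(p5,t3), pkg_at(p3,hub), truck_at(t3,hub)}

== RESULT ==
["in(p1,t3)", "in(p5,t3)", "pkg_at(p3,hub)", "truck_at(t3,hub)"]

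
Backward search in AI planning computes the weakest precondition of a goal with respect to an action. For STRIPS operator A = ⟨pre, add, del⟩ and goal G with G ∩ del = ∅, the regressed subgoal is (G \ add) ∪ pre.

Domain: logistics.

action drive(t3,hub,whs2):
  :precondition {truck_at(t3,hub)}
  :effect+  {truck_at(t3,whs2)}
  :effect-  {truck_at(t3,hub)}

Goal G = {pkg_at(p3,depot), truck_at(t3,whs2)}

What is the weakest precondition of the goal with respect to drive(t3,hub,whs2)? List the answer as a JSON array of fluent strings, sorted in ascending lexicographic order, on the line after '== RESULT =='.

Regress:
  G ∩ del = {}  (empty — regression defined)
  G \ add = {pkg_at(p3,depot), truck_at(t3,whs2)} \ {truck_at(t3,whs2)} = {pkg_at(p3,depot)}
  ∪ pre   = {pkg_at(p3,depot)} ∪ {truck_at(t3,hub)}
          = {pkg_at(p3,depot), truck_at(t3,hub)}

== RESULT ==
["pkg_at(p3,depot)", "truck_at(t3,hub)"]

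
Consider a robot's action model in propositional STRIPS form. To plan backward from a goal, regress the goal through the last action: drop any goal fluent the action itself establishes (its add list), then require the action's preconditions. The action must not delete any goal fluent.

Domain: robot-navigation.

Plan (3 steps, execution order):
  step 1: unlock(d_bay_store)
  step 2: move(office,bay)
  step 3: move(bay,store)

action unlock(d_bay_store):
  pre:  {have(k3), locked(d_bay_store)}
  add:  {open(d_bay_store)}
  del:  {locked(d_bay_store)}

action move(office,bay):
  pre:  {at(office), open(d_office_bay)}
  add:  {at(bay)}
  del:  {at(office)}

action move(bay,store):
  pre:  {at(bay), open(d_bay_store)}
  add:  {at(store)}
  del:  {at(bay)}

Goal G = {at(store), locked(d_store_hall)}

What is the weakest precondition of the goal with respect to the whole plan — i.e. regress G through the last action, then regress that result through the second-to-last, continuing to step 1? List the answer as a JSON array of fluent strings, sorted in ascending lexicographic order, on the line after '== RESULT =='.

Regress step by step:
  through step 3 (move(bay,store)): drop {at(store)}, keep {locked(d_store_hall)}, require {at(bay), open(d_bay_store)}
    → {at(bay), locked(d_store_hall), open(d_bay_store)}
  through step 2 (move(office,bay)): drop {at(bay)}, keep {locked(d_store_hall), open(d_bay_store)}, require {at(office), open(d_office_bay)}
    → {at(office), locked(d_store_hall), open(d_bay_store), open(d_office_bay)}
  through step 1 (unlock(d_bay_store)): drop {open(d_bay_store)}, keep {at(office), locked(d_store_hall), open(d_office_bay)}, require {have(k3), locked(d_bay_store)}
    → {at(office), have(k3), locked(d_bay_store), locked(d_store_hall), open(d_office_bay)}

== RESULT ==
["at(office)", "have(k3)", "locked(d_bay_store)", "locked(d_store_hall)", "open(d_office_bay)"]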